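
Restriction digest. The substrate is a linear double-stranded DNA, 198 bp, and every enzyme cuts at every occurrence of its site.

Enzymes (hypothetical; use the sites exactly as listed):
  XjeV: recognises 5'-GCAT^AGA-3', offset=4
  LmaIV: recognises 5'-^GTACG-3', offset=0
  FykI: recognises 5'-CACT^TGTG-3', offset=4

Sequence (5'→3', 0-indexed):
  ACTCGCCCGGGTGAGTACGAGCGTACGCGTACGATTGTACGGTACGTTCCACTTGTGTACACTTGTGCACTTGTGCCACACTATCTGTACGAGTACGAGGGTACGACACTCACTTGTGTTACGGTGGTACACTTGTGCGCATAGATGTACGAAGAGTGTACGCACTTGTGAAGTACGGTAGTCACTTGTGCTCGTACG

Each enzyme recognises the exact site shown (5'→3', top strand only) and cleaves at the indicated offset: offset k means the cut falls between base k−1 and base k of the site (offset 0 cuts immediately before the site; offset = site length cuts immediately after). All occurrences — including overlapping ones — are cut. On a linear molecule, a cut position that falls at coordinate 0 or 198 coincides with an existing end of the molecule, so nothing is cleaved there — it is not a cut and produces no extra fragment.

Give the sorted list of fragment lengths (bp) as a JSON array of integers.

[4,5,5,6,6,6,7,8,8,8,8,9,9,10,11,12,14,14,14,15,19]

Per-enzyme occurrences:
  XjeV GCATAGA/4: at [138] ⇒ [142]
  LmaIV GTACG/0: at [14, 22, 28, 36, 41, 86, 92, 100, 146, 157, 172, 193] ⇒ [14, 22, 28, 36, 41, 86, 92, 100, 146, 157, 172, 193]
  FykI CACTTGTG/4: at [49, 59, 67, 110, 129, 162, 182] ⇒ [53, 63, 71, 114, 133, 166, 186]

All cut coordinates (distinct, sorted): [14, 22, 28, 36, 41, 53, 63, 71, 86, 92, 100, 114, 133, 142, 146, 157, 166, 172, 186, 193]

Fragment lengths:
  [0,14): 14 bp
  [14,22): 8 bp
  [22,28): 6 bp
  [28,36): 8 bp
  [36,41): 5 bp
  [41,53): 12 bp
  [53,63): 10 bp
  [63,71): 8 bp
  [71,86): 15 bp
  [86,92): 6 bp
  [92,100): 8 bp
  [100,114): 14 bp
  [114,133): 19 bp
  [133,142): 9 bp
  [142,146): 4 bp
  [146,157): 11 bp
  [157,166): 9 bp
  [166,172): 6 bp
  [172,186): 14 bp
  [186,193): 7 bp
  [193,198): 5 bp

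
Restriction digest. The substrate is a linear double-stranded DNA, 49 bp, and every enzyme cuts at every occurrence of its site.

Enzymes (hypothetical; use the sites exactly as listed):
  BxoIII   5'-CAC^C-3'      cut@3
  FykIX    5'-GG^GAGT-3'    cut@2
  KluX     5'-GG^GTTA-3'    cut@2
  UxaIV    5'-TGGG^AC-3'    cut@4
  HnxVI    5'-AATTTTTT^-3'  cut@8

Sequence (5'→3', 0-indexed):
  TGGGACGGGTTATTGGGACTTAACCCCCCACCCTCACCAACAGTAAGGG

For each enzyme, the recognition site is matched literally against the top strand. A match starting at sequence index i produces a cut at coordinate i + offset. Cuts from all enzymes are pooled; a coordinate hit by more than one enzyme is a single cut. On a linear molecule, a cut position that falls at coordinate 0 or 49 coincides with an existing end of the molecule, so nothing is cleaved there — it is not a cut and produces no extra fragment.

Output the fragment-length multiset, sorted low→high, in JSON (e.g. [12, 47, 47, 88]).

[4,4,6,9,12,14]

Site scan:
  BxoIII (CACC, off=3): starts [28, 34] → cuts [31, 37]
  FykIX (GGGAGT, off=2): no sites
  KluX (GGGTTA, off=2): starts [6] → cuts [8]
  UxaIV (TGGGAC, off=4): starts [0, 13] → cuts [4, 17]
  HnxVI (AATTTTTT, off=8): no sites

All cut coordinates (distinct, sorted): [4, 8, 17, 31, 37]

Fragment lengths:
  [0,4): 4 bp
  [4,8): 4 bp
  [8,17): 9 bp
  [17,31): 14 bp
  [31,37): 6 bp
  [37,49): 12 bp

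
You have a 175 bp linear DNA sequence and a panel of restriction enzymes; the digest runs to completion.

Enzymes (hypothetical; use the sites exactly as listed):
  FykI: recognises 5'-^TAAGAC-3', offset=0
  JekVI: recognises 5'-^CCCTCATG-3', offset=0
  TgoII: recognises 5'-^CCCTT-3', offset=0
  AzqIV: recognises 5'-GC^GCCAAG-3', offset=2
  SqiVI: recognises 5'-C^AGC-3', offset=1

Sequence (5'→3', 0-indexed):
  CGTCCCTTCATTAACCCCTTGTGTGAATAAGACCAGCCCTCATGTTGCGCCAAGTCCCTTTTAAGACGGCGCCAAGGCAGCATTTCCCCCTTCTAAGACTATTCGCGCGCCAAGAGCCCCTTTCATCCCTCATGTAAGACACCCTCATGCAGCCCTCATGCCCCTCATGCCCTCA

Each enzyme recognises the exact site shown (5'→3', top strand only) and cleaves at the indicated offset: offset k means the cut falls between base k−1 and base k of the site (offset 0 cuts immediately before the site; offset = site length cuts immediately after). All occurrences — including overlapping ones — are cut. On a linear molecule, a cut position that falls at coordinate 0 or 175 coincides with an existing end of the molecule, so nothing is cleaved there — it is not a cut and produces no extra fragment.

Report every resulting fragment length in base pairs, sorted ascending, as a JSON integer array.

Site scan:
  FykI TAAGAC/0: at [27, 61, 93, 134] ⇒ [27, 61, 93, 134]
  JekVI CCCTCATG/0: at [36, 126, 141, 152, 161] ⇒ [36, 126, 141, 152, 161]
  TgoII CCCTT/0: at [3, 15, 55, 87, 117] ⇒ [3, 15, 55, 87, 117]
  AzqIV GCGCCAAG/2: at [46, 68, 106] ⇒ [48, 70, 108]
  SqiVI CAGC/1: at [33, 77, 149] ⇒ [34, 78, 150]

All cut coordinates (distinct, sorted): [3, 15, 27, 34, 36, 48, 55, 61, 70, 78, 87, 93, 108, 117, 126, 134, 141, 150, 152, 161]

Fragment lengths:
  [0,3): 3 bp
  [3,15): 12 bp
  [15,27): 12 bp
  [27,34): 7 bp
  [34,36): 2 bp
  [36,48): 12 bp
  [48,55): 7 bp
  [55,61): 6 bp
  [61,70): 9 bp
  [70,78): 8 bp
  [78,87): 9 bp
  [87,93): 6 bp
  [93,108): 15 bp
  [108,117): 9 bp
  [117,126): 9 bp
  [126,134): 8 bp
  [134,141): 7 bp
  [141,150): 9 bp
  [150,152): 2 bp
  [152,161): 9 bp
  [161,175): 14 bp

[2,2,3,6,6,7,7,7,8,8,9,9,9,9,9,9,12,12,12,14,15]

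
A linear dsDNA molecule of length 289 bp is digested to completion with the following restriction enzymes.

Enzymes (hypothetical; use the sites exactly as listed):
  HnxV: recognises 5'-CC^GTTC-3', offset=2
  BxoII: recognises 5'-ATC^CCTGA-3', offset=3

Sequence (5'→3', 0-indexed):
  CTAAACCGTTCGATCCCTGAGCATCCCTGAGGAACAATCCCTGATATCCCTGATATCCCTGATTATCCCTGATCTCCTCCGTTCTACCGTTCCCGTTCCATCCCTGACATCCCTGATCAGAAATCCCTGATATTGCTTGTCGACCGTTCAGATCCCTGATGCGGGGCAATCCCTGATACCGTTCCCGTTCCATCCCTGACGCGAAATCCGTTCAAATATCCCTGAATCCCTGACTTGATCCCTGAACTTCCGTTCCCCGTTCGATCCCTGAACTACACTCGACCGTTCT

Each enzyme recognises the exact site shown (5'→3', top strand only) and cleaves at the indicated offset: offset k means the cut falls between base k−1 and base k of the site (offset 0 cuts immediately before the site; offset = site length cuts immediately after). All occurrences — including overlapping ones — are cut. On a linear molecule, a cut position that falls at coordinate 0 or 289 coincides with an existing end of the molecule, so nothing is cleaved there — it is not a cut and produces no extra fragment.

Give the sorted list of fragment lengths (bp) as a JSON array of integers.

Scan for sites:
  HnxV (CCGTTC, off=2): starts [5, 78, 86, 92, 143, 178, 184, 207, 249, 256, 282] → cuts [7, 80, 88, 94, 145, 180, 186, 209, 251, 258, 284]
  BxoII (ATCCCTGA, off=3): starts [12, 22, 36, 45, 54, 64, 99, 108, 122, 151, 168, 191, 217, 225, 237, 263] → cuts [15, 25, 39, 48, 57, 67, 102, 111, 125, 154, 171, 194, 220, 228, 240, 266]

Pooled cuts: [7, 15, 25, 39, 48, 57, 67, 80, 88, 94, 102, 111, 125, 145, 154, 171, 180, 186, 194, 209, 220, 228, 240, 251, 258, 266, 284]

Fragment lengths:
  [0,7): 7 bp
  [7,15): 8 bp
  [15,25): 10 bp
  [25,39): 14 bp
  [39,48): 9 bp
  [48,57): 9 bp
  [57,67): 10 bp
  [67,80): 13 bp
  [80,88): 8 bp
  [88,94): 6 bp
  [94,102): 8 bp
  [102,111): 9 bp
  [111,125): 14 bp
  [125,145): 20 bp
  [145,154): 9 bp
  [154,171): 17 bp
  [171,180): 9 bp
  [180,186): 6 bp
  [186,194): 8 bp
  [194,209): 15 bp
  [209,220): 11 bp
  [220,228): 8 bp
  [228,240): 12 bp
  [240,251): 11 bp
  [251,258): 7 bp
  [258,266): 8 bp
  [266,284): 18 bp
  [284,289): 5 bp

[5,6,6,7,7,8,8,8,8,8,8,9,9,9,9,9,10,10,11,11,12,13,14,14,15,17,18,20]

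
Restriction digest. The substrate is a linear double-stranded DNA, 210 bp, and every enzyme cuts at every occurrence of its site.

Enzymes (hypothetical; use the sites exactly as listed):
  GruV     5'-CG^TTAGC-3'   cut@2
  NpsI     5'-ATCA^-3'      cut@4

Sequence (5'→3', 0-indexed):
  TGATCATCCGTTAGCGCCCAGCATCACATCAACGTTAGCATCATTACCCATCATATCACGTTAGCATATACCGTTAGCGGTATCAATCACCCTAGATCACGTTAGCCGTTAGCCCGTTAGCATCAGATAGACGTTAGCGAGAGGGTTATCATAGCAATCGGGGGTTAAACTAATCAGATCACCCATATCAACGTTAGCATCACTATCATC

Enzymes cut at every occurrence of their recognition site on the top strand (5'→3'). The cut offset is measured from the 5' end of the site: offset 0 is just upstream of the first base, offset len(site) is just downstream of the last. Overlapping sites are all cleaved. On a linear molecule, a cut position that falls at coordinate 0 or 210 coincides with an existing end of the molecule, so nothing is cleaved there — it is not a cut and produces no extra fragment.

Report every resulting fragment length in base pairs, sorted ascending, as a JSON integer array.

Site scan:
  GruV (CGTTAGC, off=2): starts [8, 32, 58, 71, 99, 106, 114, 131, 191] → cuts [10, 34, 60, 73, 101, 108, 116, 133, 193]
  NpsI (ATCA, off=4): starts [2, 22, 27, 39, 49, 54, 81, 85, 95, 121, 147, 172, 177, 186, 198, 204] → cuts [6, 26, 31, 43, 53, 58, 85, 89, 99, 125, 151, 176, 181, 190, 202, 208]

Pooled cuts: [6, 10, 26, 31, 34, 43, 53, 58, 60, 73, 85, 89, 99, 101, 108, 116, 125, 133, 151, 176, 181, 190, 193, 202, 208]

Fragments:
  [0,6): 6 bp
  [6,10): 4 bp
  [10,26): 16 bp
  [26,31): 5 bp
  [31,34): 3 bp
  [34,43): 9 bp
  [43,53): 10 bp
  [53,58): 5 bp
  [58,60): 2 bp
  [60,73): 13 bp
  [73,85): 12 bp
  [85,89): 4 bp
  [89,99): 10 bp
  [99,101): 2 bp
  [101,108): 7 bp
  [108,116): 8 bp
  [116,125): 9 bp
  [125,133): 8 bp
  [133,151): 18 bp
  [151,176): 25 bp
  [176,181): 5 bp
  [181,190): 9 bp
  [190,193): 3 bp
  [193,202): 9 bp
  [202,208): 6 bp
  [208,210): 2 bp

[2,2,2,3,3,4,4,5,5,5,6,6,7,8,8,9,9,9,9,10,10,12,13,16,18,25]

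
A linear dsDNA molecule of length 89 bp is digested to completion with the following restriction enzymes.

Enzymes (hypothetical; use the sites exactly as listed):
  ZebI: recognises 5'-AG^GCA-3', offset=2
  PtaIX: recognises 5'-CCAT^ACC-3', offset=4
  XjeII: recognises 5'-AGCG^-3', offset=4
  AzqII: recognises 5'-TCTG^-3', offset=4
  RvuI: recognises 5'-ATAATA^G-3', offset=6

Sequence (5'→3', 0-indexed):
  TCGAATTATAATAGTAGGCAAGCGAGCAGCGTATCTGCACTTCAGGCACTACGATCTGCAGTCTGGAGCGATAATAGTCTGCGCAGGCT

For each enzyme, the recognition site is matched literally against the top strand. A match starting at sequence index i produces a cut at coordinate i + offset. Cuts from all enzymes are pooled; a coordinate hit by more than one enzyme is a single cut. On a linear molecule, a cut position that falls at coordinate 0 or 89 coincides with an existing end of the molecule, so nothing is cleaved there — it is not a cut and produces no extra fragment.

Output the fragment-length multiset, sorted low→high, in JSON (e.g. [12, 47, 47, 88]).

[4,5,5,6,6,7,7,7,8,8,13,13]

Per-enzyme occurrences:
  ZebI (AGGCA, off=2): starts [15, 43] → cuts [17, 45]
  PtaIX (CCATACC, off=4): no sites
  XjeII (AGCG, off=4): starts [20, 27, 66] → cuts [24, 31, 70]
  AzqII (TCTG, off=4): starts [33, 54, 61, 77] → cuts [37, 58, 65, 81]
  RvuI (ATAATAG, off=6): starts [7, 70] → cuts [13, 76]

Pooled cuts: [13, 17, 24, 31, 37, 45, 58, 65, 70, 76, 81]

Fragment lengths:
  [0,13): 13 bp
  [13,17): 4 bp
  [17,24): 7 bp
  [24,31): 7 bp
  [31,37): 6 bp
  [37,45): 8 bp
  [45,58): 13 bp
  [58,65): 7 bp
  [65,70): 5 bp
  [70,76): 6 bp
  [76,81): 5 bp
  [81,89): 8 bp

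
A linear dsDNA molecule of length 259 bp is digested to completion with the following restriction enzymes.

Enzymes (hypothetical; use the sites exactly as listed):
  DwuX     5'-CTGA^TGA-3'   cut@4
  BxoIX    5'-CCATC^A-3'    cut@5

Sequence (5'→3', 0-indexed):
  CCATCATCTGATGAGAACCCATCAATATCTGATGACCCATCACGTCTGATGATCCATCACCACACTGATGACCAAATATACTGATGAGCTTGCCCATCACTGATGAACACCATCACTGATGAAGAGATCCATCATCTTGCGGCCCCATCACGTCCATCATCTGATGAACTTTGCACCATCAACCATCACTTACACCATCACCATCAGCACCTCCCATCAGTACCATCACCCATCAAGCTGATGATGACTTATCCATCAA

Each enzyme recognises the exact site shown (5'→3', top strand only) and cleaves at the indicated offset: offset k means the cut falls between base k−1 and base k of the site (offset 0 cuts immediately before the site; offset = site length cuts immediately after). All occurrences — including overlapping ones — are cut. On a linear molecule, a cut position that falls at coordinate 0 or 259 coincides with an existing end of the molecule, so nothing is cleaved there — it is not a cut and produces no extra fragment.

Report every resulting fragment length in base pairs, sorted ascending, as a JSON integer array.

Per-enzyme occurrences:
  DwuX (CTGATGA, off=4): starts [7, 28, 45, 64, 80, 99, 115, 160, 237] → cuts [11, 32, 49, 68, 84, 103, 119, 164, 241]
  BxoIX (CCATCA, off=5): starts [0, 18, 36, 53, 93, 109, 128, 144, 153, 175, 182, 194, 200, 213, 222, 229, 252] → cuts [5, 23, 41, 58, 98, 114, 133, 149, 158, 180, 187, 199, 205, 218, 227, 234, 257]

Pooled cuts: [5, 11, 23, 32, 41, 49, 58, 68, 84, 98, 103, 114, 119, 133, 149, 158, 164, 180, 187, 199, 205, 218, 227, 234, 241, 257]

Fragment lengths:
  [0,5): 5 bp
  [5,11): 6 bp
  [11,23): 12 bp
  [23,32): 9 bp
  [32,41): 9 bp
  [41,49): 8 bp
  [49,58): 9 bp
  [58,68): 10 bp
  [68,84): 16 bp
  [84,98): 14 bp
  [98,103): 5 bp
  [103,114): 11 bp
  [114,119): 5 bp
  [119,133): 14 bp
  [133,149): 16 bp
  [149,158): 9 bp
  [158,164): 6 bp
  [164,180): 16 bp
  [180,187): 7 bp
  [187,199): 12 bp
  [199,205): 6 bp
  [205,218): 13 bp
  [218,227): 9 bp
  [227,234): 7 bp
  [234,241): 7 bp
  [241,257): 16 bp
  [257,259): 2 bp

[2,5,5,5,6,6,6,7,7,7,8,9,9,9,9,9,10,11,12,12,13,14,14,16,16,16,16]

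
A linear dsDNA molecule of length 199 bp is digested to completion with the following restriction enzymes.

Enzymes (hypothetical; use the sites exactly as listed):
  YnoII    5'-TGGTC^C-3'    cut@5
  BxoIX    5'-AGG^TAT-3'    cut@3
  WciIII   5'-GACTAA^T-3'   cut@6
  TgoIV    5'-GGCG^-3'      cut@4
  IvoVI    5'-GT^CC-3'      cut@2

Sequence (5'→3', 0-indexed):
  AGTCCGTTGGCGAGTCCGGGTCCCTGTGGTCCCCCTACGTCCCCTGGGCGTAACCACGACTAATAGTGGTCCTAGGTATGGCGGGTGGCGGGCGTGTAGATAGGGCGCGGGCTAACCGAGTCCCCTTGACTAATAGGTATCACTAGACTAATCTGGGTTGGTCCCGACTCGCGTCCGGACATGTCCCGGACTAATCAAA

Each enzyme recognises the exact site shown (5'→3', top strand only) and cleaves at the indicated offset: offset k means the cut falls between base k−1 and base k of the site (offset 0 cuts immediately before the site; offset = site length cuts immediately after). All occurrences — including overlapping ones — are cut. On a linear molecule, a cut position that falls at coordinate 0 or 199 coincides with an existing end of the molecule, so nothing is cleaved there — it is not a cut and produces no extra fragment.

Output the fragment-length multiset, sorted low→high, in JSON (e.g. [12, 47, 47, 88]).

Per-enzyme occurrences:
  YnoII (TGGTCC, off=5): starts [26, 66, 158] → cuts [31, 71, 163]
  BxoIX (AGGTAT, off=3): starts [73, 134] → cuts [76, 137]
  WciIII (GACTAAT, off=6): starts [57, 127, 145, 188] → cuts [63, 133, 151, 194]
  TgoIV (GGCG, off=4): starts [8, 46, 79, 86, 90, 103] → cuts [12, 50, 83, 90, 94, 107]
  IvoVI (GTCC, off=2): starts [1, 13, 19, 28, 38, 68, 119, 160, 172, 182] → cuts [3, 15, 21, 30, 40, 70, 121, 162, 174, 184]

All cut coordinates (distinct, sorted): [3, 12, 15, 21, 30, 31, 40, 50, 63, 70, 71, 76, 83, 90, 94, 107, 121, 133, 137, 151, 162, 163, 174, 184, 194]

Fragments:
  [0,3): 3 bp
  [3,12): 9 bp
  [12,15): 3 bp
  [15,21): 6 bp
  [21,30): 9 bp
  [30,31): 1 bp
  [31,40): 9 bp
  [40,50): 10 bp
  [50,63): 13 bp
  [63,70): 7 bp
  [70,71): 1 bp
  [71,76): 5 bp
  [76,83): 7 bp
  [83,90): 7 bp
  [90,94): 4 bp
  [94,107): 13 bp
  [107,121): 14 bp
  [121,133): 12 bp
  [133,137): 4 bp
  [137,151): 14 bp
  [151,162): 11 bp
  [162,163): 1 bp
  [163,174): 11 bp
  [174,184): 10 bp
  [184,194): 10 bp
  [194,199): 5 bp

[1,1,1,3,3,4,4,5,5,6,7,7,7,9,9,9,10,10,10,11,11,12,13,13,14,14]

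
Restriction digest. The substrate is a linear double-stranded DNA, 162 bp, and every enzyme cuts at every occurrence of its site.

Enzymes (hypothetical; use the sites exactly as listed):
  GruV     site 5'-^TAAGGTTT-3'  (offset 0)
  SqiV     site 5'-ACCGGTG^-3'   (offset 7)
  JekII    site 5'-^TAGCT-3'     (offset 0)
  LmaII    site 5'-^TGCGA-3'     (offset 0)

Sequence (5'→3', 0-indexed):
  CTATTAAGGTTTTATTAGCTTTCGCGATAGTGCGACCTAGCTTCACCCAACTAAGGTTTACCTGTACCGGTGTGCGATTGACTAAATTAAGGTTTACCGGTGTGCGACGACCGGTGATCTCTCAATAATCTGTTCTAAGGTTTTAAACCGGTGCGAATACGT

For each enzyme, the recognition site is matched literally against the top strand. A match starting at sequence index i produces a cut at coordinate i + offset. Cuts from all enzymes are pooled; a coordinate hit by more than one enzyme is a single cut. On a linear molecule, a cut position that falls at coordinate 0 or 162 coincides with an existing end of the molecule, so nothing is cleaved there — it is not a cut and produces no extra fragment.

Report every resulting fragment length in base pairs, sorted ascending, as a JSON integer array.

[2,4,7,9,11,14,14,15,15,15,16,19,21]

Scan for sites:
  GruV (TAAGGTTT, off=0): starts [4, 51, 87, 135] → cuts [4, 51, 87, 135]
  SqiV (ACCGGTG, off=7): starts [65, 95, 109, 146] → cuts [72, 102, 116, 153]
  JekII (TAGCT, off=0): starts [15, 37] → cuts [15, 37]
  LmaII (TGCGA, off=0): starts [30, 72, 102, 151] → cuts [30, 72, 102, 151]

Pooled cuts: [4, 15, 30, 37, 51, 72, 87, 102, 116, 135, 151, 153]

Fragments:
  [0,4): 4 bp
  [4,15): 11 bp
  [15,30): 15 bp
  [30,37): 7 bp
  [37,51): 14 bp
  [51,72): 21 bp
  [72,87): 15 bp
  [87,102): 15 bp
  [102,116): 14 bp
  [116,135): 19 bp
  [135,151): 16 bp
  [151,153): 2 bp
  [153,162): 9 bp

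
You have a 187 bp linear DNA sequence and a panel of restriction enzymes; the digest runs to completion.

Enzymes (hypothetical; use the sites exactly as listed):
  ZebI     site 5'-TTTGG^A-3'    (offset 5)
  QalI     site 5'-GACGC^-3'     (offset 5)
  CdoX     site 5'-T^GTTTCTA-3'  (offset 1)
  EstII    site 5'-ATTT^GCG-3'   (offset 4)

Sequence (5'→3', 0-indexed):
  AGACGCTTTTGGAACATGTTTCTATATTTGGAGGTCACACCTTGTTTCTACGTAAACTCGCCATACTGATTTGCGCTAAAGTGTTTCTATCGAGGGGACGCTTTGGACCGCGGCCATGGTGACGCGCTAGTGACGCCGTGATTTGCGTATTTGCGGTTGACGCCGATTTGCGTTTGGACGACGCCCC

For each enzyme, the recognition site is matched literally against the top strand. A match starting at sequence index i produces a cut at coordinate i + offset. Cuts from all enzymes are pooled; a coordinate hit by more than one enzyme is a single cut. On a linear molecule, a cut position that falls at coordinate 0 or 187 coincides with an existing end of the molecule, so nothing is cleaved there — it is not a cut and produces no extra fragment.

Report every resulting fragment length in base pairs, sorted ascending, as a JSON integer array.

Site scan:
  ZebI (TTTGGA, off=5): starts [7, 26, 101, 172] → cuts [12, 31, 106, 177]
  QalI (GACGC, off=5): starts [1, 96, 120, 131, 158, 179] → cuts [6, 101, 125, 136, 163, 184]
  CdoX (TGTTTCTA, off=1): starts [16, 42, 81] → cuts [17, 43, 82]
  EstII (ATTTGCG, off=4): starts [68, 140, 148, 165] → cuts [72, 144, 152, 169]

All cut coordinates (distinct, sorted): [6, 12, 17, 31, 43, 72, 82, 101, 106, 125, 136, 144, 152, 163, 169, 177, 184]

Fragments:
  [0,6): 6 bp
  [6,12): 6 bp
  [12,17): 5 bp
  [17,31): 14 bp
  [31,43): 12 bp
  [43,72): 29 bp
  [72,82): 10 bp
  [82,101): 19 bp
  [101,106): 5 bp
  [106,125): 19 bp
  [125,136): 11 bp
  [136,144): 8 bp
  [144,152): 8 bp
  [152,163): 11 bp
  [163,169): 6 bp
  [169,177): 8 bp
  [177,184): 7 bp
  [184,187): 3 bp

[3,5,5,6,6,6,7,8,8,8,10,11,11,12,14,19,19,29]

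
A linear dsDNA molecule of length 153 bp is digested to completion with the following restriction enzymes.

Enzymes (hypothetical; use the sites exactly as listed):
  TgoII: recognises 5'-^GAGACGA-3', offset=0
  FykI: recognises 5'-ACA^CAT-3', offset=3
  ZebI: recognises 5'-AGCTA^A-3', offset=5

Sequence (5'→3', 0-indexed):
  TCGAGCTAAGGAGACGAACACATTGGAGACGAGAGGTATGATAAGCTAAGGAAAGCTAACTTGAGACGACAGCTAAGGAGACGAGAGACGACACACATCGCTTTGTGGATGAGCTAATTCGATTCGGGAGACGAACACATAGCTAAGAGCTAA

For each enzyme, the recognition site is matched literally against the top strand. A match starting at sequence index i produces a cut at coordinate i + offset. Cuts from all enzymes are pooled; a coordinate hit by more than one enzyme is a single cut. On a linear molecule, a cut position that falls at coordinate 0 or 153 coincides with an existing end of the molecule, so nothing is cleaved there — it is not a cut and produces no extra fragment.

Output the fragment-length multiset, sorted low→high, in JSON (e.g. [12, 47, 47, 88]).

[1,2,2,4,5,7,7,8,8,10,10,10,11,11,13,21,23]

Site scan:
  TgoII (GAGACGA, off=0): starts [10, 25, 62, 77, 84, 127] → cuts [10, 25, 62, 77, 84, 127]
  FykI (ACACAT, off=3): starts [17, 92, 134] → cuts [20, 95, 137]
  ZebI (AGCTAA, off=5): starts [3, 43, 53, 70, 111, 140, 147] → cuts [8, 48, 58, 75, 116, 145, 152]

All cut coordinates (distinct, sorted): [8, 10, 20, 25, 48, 58, 62, 75, 77, 84, 95, 116, 127, 137, 145, 152]

Fragment lengths:
  [0,8): 8 bp
  [8,10): 2 bp
  [10,20): 10 bp
  [20,25): 5 bp
  [25,48): 23 bp
  [48,58): 10 bp
  [58,62): 4 bp
  [62,75): 13 bp
  [75,77): 2 bp
  [77,84): 7 bp
  [84,95): 11 bp
  [95,116): 21 bp
  [116,127): 11 bp
  [127,137): 10 bp
  [137,145): 8 bp
  [145,152): 7 bp
  [152,153): 1 bp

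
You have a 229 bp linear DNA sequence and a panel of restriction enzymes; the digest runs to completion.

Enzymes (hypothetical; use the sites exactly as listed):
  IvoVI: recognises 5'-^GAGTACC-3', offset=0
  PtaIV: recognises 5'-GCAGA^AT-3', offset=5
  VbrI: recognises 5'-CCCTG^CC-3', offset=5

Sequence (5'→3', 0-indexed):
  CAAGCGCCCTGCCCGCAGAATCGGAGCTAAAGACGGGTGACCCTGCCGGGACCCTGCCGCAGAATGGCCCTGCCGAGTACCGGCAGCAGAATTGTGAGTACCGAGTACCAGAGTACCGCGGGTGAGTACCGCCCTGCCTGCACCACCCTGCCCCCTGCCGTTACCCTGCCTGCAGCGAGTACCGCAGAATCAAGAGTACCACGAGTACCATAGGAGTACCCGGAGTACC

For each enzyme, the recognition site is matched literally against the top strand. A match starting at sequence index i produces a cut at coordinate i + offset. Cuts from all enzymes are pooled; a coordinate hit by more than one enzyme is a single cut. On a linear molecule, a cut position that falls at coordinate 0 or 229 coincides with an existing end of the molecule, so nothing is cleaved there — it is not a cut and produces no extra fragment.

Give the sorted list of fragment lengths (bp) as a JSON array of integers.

[2,5,5,7,7,7,7,8,8,8,9,9,9,11,11,11,11,12,13,13,14,16,26]

Site scan:
  IvoVI GAGTACC/0: at [74, 95, 102, 110, 123, 176, 193, 202, 213, 222] ⇒ [74, 95, 102, 110, 123, 176, 193, 202, 213, 222]
  PtaIV GCAGAAT/5: at [14, 58, 85, 183] ⇒ [19, 63, 90, 188]
  VbrI CCCTGCC/5: at [6, 40, 51, 67, 131, 145, 152, 163] ⇒ [11, 45, 56, 72, 136, 150, 157, 168]

Pooled cuts: [11, 19, 45, 56, 63, 72, 74, 90, 95, 102, 110, 123, 136, 150, 157, 168, 176, 188, 193, 202, 213, 222]

Fragments:
  [0,11): 11 bp
  [11,19): 8 bp
  [19,45): 26 bp
  [45,56): 11 bp
  [56,63): 7 bp
  [63,72): 9 bp
  [72,74): 2 bp
  [74,90): 16 bp
  [90,95): 5 bp
  [95,102): 7 bp
  [102,110): 8 bp
  [110,123): 13 bp
  [123,136): 13 bp
  [136,150): 14 bp
  [150,157): 7 bp
  [157,168): 11 bp
  [168,176): 8 bp
  [176,188): 12 bp
  [188,193): 5 bp
  [193,202): 9 bp
  [202,213): 11 bp
  [213,222): 9 bp
  [222,229): 7 bp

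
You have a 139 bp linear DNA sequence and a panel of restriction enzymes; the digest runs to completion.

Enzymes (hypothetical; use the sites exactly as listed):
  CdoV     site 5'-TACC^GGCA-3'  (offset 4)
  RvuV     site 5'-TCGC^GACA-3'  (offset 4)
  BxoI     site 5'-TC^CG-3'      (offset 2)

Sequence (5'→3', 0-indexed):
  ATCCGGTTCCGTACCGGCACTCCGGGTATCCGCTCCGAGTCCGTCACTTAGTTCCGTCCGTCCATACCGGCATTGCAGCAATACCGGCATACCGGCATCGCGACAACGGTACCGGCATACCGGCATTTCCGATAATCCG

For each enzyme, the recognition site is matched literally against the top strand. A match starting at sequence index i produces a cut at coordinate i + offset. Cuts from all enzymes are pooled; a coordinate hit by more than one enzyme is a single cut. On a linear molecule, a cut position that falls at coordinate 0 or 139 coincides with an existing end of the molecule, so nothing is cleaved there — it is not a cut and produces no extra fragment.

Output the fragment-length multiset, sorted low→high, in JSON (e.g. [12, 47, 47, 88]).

[2,3,4,5,6,6,6,7,8,8,8,8,8,8,10,12,13,17]

Site scan:
  CdoV (TACCGGCA, off=4): starts [11, 64, 81, 89, 109, 117] → cuts [15, 68, 85, 93, 113, 121]
  RvuV (TCGCGACA, off=4): starts [97] → cuts [101]
  BxoI (TCCG, off=2): starts [1, 7, 20, 28, 33, 39, 52, 56, 127, 135] → cuts [3, 9, 22, 30, 35, 41, 54, 58, 129, 137]

Pooled cuts: [3, 9, 15, 22, 30, 35, 41, 54, 58, 68, 85, 93, 101, 113, 121, 129, 137]

Fragments:
  [0,3): 3 bp
  [3,9): 6 bp
  [9,15): 6 bp
  [15,22): 7 bp
  [22,30): 8 bp
  [30,35): 5 bp
  [35,41): 6 bp
  [41,54): 13 bp
  [54,58): 4 bp
  [58,68): 10 bp
  [68,85): 17 bp
  [85,93): 8 bp
  [93,101): 8 bp
  [101,113): 12 bp
  [113,121): 8 bp
  [121,129): 8 bp
  [129,137): 8 bp
  [137,139): 2 bp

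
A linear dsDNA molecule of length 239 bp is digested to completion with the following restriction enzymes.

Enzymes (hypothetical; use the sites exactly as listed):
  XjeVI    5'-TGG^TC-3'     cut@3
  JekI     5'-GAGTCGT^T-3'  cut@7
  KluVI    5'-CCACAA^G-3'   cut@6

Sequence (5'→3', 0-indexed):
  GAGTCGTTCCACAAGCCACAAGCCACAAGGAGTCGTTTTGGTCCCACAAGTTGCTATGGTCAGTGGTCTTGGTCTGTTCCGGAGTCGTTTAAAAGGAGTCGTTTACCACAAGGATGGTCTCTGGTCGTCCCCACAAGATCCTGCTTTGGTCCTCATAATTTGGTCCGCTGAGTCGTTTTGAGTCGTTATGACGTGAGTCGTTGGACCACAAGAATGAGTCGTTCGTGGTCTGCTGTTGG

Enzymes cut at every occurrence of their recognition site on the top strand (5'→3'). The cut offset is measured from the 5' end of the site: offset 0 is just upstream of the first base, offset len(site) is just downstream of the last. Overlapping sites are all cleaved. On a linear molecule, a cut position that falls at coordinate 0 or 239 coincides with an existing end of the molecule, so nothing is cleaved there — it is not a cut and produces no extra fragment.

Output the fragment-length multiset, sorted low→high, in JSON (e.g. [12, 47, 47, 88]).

[5,6,6,6,7,7,7,7,7,7,8,8,9,10,10,10,11,11,12,13,13,14,14,15,16]

Per-enzyme occurrences:
  XjeVI (TGGTC, off=3): starts [38, 56, 63, 69, 114, 121, 146, 160, 225] → cuts [41, 59, 66, 72, 117, 124, 149, 163, 228]
  JekI (GAGTCGTT, off=7): starts [0, 29, 81, 95, 169, 179, 194, 215] → cuts [7, 36, 88, 102, 176, 186, 201, 222]
  KluVI (CCACAAG, off=6): starts [8, 15, 22, 43, 105, 130, 205] → cuts [14, 21, 28, 49, 111, 136, 211]

All cut coordinates (distinct, sorted): [7, 14, 21, 28, 36, 41, 49, 59, 66, 72, 88, 102, 111, 117, 124, 136, 149, 163, 176, 186, 201, 211, 222, 228]

Fragments:
  [0,7): 7 bp
  [7,14): 7 bp
  [14,21): 7 bp
  [21,28): 7 bp
  [28,36): 8 bp
  [36,41): 5 bp
  [41,49): 8 bp
  [49,59): 10 bp
  [59,66): 7 bp
  [66,72): 6 bp
  [72,88): 16 bp
  [88,102): 14 bp
  [102,111): 9 bp
  [111,117): 6 bp
  [117,124): 7 bp
  [124,136): 12 bp
  [136,149): 13 bp
  [149,163): 14 bp
  [163,176): 13 bp
  [176,186): 10 bp
  [186,201): 15 bp
  [201,211): 10 bp
  [211,222): 11 bp
  [222,228): 6 bp
  [228,239): 11 bp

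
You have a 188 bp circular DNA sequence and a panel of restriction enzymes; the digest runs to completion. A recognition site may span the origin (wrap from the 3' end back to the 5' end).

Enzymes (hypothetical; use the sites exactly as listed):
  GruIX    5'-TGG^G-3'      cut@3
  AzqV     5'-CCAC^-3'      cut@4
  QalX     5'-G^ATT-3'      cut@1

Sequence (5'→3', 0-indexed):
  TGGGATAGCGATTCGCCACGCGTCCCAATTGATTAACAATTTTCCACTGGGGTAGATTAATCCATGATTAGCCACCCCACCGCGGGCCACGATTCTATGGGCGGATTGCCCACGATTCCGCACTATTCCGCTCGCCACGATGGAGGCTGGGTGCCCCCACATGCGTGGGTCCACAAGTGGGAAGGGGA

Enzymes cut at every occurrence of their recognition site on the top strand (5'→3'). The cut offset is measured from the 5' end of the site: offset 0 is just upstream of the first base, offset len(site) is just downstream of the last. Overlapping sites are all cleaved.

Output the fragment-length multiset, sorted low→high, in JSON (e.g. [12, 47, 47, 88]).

[1,1,3,4,5,5,6,6,7,8,9,9,9,9,10,10,11,11,12,12,16,24]

Site scan:
  GruIX TGGG/3: at [0, 47, 97, 147, 165, 177] ⇒ [3, 50, 100, 150, 168, 180]
  AzqV CCAC/4: at [15, 43, 71, 76, 86, 109, 134, 156, 170] ⇒ [19, 47, 75, 80, 90, 113, 138, 160, 174]
  QalX GATT/1: at [9, 30, 54, 65, 90, 103, 113] ⇒ [10, 31, 55, 66, 91, 104, 114]

Pooled cuts: [3, 10, 19, 31, 47, 50, 55, 66, 75, 80, 90, 91, 100, 104, 113, 114, 138, 150, 160, 168, 174, 180]

Fragment lengths:
  3→10: 7 bp
  10→19: 9 bp
  19→31: 12 bp
  31→47: 16 bp
  47→50: 3 bp
  50→55: 5 bp
  55→66: 11 bp
  66→75: 9 bp
  75→80: 5 bp
  80→90: 10 bp
  90→91: 1 bp
  91→100: 9 bp
  100→104: 4 bp
  104→113: 9 bp
  113→114: 1 bp
  114→138: 24 bp
  138→150: 12 bp
  150→160: 10 bp
  160→168: 8 bp
  168→174: 6 bp
  174→180: 6 bp
  180→3 (wrap): 188-180+3 = 11 bp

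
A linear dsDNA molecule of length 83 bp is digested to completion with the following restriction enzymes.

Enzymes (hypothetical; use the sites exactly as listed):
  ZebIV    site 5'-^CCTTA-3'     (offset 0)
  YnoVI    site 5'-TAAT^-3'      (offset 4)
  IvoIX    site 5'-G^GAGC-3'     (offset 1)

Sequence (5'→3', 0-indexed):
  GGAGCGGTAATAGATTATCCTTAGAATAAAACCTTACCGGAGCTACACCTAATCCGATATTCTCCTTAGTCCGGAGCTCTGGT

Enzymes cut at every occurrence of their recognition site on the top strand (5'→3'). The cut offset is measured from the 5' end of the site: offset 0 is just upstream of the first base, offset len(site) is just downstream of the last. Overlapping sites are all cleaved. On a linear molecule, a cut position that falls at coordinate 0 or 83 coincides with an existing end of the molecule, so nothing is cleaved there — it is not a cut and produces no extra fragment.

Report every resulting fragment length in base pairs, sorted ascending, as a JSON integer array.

Site scan:
  ZebIV CCTTA/0: at [18, 31, 63] ⇒ [18, 31, 63]
  YnoVI TAAT/4: at [7, 49] ⇒ [11, 53]
  IvoIX GGAGC/1: at [0, 38, 72] ⇒ [1, 39, 73]

Pooled cuts: [1, 11, 18, 31, 39, 53, 63, 73]

Fragments:
  [0,1): 1 bp
  [1,11): 10 bp
  [11,18): 7 bp
  [18,31): 13 bp
  [31,39): 8 bp
  [39,53): 14 bp
  [53,63): 10 bp
  [63,73): 10 bp
  [73,83): 10 bp

[1,7,8,10,10,10,10,13,14]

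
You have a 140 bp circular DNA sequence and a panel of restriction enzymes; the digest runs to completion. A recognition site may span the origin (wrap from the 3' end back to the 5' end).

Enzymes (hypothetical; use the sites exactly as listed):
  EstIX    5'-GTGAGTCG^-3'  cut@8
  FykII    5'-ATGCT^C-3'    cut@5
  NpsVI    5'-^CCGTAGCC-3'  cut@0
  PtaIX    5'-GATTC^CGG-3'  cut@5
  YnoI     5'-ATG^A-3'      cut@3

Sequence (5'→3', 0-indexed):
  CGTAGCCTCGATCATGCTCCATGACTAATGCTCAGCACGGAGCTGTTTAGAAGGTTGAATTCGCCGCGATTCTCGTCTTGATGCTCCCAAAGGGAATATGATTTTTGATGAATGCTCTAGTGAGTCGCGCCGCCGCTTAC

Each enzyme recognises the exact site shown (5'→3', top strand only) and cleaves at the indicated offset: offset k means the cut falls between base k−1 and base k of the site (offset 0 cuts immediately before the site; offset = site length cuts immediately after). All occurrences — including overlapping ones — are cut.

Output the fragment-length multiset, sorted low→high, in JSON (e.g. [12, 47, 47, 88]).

[5,6,9,10,11,12,15,19,53]

Site scan:
  EstIX (GTGAGTCG, off=8): starts [119] → cuts [127]
  FykII (ATGCTC, off=5): starts [13, 27, 80, 111] → cuts [18, 32, 85, 116]
  NpsVI (CCGTAGCC, off=0): starts [139] → cuts [139]
  PtaIX (GATTCCGG, off=5): no sites
  YnoI (ATGA, off=3): starts [20, 97, 107] → cuts [23, 100, 110]

All cut coordinates (distinct, sorted): [18, 23, 32, 85, 100, 110, 116, 127, 139]

Fragment lengths:
  18→23: 5 bp
  23→32: 9 bp
  32→85: 53 bp
  85→100: 15 bp
  100→110: 10 bp
  110→116: 6 bp
  116→127: 11 bp
  127→139: 12 bp
  139→18 (wrap): 140-139+18 = 19 bp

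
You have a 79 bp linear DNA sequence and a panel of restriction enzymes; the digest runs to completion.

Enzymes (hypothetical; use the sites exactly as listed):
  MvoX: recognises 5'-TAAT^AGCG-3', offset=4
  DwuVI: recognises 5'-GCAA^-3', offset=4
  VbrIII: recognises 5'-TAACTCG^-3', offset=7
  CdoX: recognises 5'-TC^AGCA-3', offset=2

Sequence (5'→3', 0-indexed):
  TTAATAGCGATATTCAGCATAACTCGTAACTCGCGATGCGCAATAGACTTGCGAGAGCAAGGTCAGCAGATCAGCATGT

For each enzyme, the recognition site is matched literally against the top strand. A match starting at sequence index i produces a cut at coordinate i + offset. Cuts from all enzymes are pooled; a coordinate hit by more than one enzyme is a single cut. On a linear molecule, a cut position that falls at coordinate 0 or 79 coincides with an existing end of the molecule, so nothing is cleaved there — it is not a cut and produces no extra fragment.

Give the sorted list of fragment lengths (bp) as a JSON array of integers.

Per-enzyme occurrences:
  MvoX TAATAGCG/4: at [1] ⇒ [5]
  DwuVI GCAA/4: at [39, 56] ⇒ [43, 60]
  VbrIII TAACTCG/7: at [19, 26] ⇒ [26, 33]
  CdoX TCAGCA/2: at [13, 62, 70] ⇒ [15, 64, 72]

All cut coordinates (distinct, sorted): [5, 15, 26, 33, 43, 60, 64, 72]

Fragments:
  [0,5): 5 bp
  [5,15): 10 bp
  [15,26): 11 bp
  [26,33): 7 bp
  [33,43): 10 bp
  [43,60): 17 bp
  [60,64): 4 bp
  [64,72): 8 bp
  [72,79): 7 bp

[4,5,7,7,8,10,10,11,17]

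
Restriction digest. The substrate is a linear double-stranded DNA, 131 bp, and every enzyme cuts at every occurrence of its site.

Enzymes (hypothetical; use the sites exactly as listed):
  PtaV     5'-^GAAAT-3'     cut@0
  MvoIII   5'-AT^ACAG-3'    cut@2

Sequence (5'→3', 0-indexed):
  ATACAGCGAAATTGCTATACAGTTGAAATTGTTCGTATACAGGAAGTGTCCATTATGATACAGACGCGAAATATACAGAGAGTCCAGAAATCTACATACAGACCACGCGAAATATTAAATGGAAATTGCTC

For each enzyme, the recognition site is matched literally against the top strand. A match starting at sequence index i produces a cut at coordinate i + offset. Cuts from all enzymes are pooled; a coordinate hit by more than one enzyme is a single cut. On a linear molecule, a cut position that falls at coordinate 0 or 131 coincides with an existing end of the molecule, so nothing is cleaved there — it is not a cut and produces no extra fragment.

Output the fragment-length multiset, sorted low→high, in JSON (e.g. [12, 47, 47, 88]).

Per-enzyme occurrences:
  PtaV (GAAAT, off=0): starts [7, 24, 67, 86, 108, 121] → cuts [7, 24, 67, 86, 108, 121]
  MvoIII (ATACAG, off=2): starts [0, 16, 36, 57, 72, 95] → cuts [2, 18, 38, 59, 74, 97]

Pooled cuts: [2, 7, 18, 24, 38, 59, 67, 74, 86, 97, 108, 121]

Fragments:
  [0,2): 2 bp
  [2,7): 5 bp
  [7,18): 11 bp
  [18,24): 6 bp
  [24,38): 14 bp
  [38,59): 21 bp
  [59,67): 8 bp
  [67,74): 7 bp
  [74,86): 12 bp
  [86,97): 11 bp
  [97,108): 11 bp
  [108,121): 13 bp
  [121,131): 10 bp

[2,5,6,7,8,10,11,11,11,12,13,14,21]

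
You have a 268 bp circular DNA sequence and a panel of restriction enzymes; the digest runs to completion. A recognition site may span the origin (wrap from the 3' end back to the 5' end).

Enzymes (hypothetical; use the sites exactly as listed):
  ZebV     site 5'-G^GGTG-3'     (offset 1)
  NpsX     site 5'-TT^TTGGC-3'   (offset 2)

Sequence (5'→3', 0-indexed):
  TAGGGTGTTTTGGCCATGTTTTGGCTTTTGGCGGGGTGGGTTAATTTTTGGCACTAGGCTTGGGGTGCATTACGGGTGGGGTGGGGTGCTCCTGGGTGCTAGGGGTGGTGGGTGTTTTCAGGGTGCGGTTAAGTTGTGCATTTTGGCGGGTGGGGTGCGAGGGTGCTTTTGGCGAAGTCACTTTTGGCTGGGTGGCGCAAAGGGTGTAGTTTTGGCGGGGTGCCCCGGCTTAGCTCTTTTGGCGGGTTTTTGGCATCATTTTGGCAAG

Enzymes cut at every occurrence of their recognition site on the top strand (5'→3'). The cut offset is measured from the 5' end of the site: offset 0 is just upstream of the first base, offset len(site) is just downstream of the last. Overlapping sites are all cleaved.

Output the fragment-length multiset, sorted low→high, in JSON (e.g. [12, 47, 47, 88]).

Per-enzyme occurrences:
  ZebV GGGTG/1: at [2, 33, 62, 73, 78, 83, 93, 102, 109, 120, 147, 152, 160, 189, 201, 217] ⇒ [3, 34, 63, 74, 79, 84, 94, 103, 110, 121, 148, 153, 161, 190, 202, 218]
  NpsX TTTTGGC/2: at [7, 18, 25, 45, 140, 166, 181, 209, 236, 247, 258] ⇒ [9, 20, 27, 47, 142, 168, 183, 211, 238, 249, 260]

Pooled cuts: [3, 9, 20, 27, 34, 47, 63, 74, 79, 84, 94, 103, 110, 121, 142, 148, 153, 161, 168, 183, 190, 202, 211, 218, 238, 249, 260]

Fragment lengths:
  3→9: 6 bp
  9→20: 11 bp
  20→27: 7 bp
  27→34: 7 bp
  34→47: 13 bp
  47→63: 16 bp
  63→74: 11 bp
  74→79: 5 bp
  79→84: 5 bp
  84→94: 10 bp
  94→103: 9 bp
  103→110: 7 bp
  110→121: 11 bp
  121→142: 21 bp
  142→148: 6 bp
  148→153: 5 bp
  153→161: 8 bp
  161→168: 7 bp
  168→183: 15 bp
  183→190: 7 bp
  190→202: 12 bp
  202→211: 9 bp
  211→218: 7 bp
  218→238: 20 bp
  238→249: 11 bp
  249→260: 11 bp
  260→3 (wrap): 268-260+3 = 11 bp

[5,5,5,6,6,7,7,7,7,7,7,8,9,9,10,11,11,11,11,11,11,12,13,15,16,20,21]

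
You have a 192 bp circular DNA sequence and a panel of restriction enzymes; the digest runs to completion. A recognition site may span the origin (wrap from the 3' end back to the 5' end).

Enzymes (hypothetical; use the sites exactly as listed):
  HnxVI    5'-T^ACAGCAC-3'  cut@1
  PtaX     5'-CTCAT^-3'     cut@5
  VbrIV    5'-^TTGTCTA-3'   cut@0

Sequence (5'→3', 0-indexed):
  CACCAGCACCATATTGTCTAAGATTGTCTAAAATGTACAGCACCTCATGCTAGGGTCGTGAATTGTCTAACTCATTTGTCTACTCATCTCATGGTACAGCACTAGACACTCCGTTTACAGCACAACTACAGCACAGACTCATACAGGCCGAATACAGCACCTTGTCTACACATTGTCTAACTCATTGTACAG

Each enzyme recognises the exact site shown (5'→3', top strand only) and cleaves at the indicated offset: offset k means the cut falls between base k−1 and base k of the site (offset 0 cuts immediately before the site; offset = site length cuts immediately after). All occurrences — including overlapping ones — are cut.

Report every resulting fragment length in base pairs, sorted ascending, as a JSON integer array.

Site scan:
  HnxVI TACAGCAC/1: at [35, 94, 115, 126, 152, 187] ⇒ [36, 95, 116, 127, 153, 188]
  PtaX CTCAT/5: at [43, 70, 82, 87, 137, 180] ⇒ [48, 75, 87, 92, 142, 185]
  VbrIV TTGTCTA/0: at [13, 23, 62, 75, 161, 172] ⇒ [13, 23, 62, 75, 161, 172]

All cut coordinates (distinct, sorted): [13, 23, 36, 48, 62, 75, 87, 92, 95, 116, 127, 142, 153, 161, 172, 185, 188]

Fragments:
  13→23: 10 bp
  23→36: 13 bp
  36→48: 12 bp
  48→62: 14 bp
  62→75: 13 bp
  75→87: 12 bp
  87→92: 5 bp
  92→95: 3 bp
  95→116: 21 bp
  116→127: 11 bp
  127→142: 15 bp
  142→153: 11 bp
  153→161: 8 bp
  161→172: 11 bp
  172→185: 13 bp
  185→188: 3 bp
  188→13 (wrap): 192-188+13 = 17 bp

[3,3,5,8,10,11,11,11,12,12,13,13,13,14,15,17,21]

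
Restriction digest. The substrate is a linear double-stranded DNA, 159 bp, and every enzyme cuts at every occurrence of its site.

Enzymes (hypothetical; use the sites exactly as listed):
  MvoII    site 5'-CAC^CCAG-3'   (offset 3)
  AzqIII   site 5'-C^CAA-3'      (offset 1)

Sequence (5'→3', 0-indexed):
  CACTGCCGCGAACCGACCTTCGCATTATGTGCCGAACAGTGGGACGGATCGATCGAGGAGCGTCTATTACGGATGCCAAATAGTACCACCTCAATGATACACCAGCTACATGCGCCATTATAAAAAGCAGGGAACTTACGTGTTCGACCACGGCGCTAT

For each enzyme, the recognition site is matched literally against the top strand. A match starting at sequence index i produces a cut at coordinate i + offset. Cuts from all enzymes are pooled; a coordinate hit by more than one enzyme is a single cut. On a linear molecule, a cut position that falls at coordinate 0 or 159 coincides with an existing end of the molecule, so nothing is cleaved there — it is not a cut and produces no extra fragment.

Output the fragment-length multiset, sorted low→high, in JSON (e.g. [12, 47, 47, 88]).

Site scan:
  MvoII (CACCCAG, off=3): no sites
  AzqIII (CCAA, off=1): starts [75] → cuts [76]

Pooled cuts: [76]

Fragments:
  [0,76): 76 bp
  [76,159): 83 bp

[76,83]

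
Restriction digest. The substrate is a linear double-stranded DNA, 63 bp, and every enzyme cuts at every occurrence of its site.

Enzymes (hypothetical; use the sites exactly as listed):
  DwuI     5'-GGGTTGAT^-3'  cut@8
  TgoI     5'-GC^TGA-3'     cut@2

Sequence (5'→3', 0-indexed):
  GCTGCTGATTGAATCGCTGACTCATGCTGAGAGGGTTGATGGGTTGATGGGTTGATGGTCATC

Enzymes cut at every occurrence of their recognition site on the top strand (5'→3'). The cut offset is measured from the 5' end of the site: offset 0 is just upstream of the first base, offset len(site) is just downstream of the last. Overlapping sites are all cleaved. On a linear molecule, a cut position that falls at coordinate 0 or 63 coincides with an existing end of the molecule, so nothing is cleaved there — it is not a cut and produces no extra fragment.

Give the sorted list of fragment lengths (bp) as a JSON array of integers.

[5,7,8,8,10,12,13]

Per-enzyme occurrences:
  DwuI GGGTTGAT/8: at [32, 40, 48] ⇒ [40, 48, 56]
  TgoI GCTGA/2: at [3, 15, 25] ⇒ [5, 17, 27]

Pooled cuts: [5, 17, 27, 40, 48, 56]

Fragments:
  [0,5): 5 bp
  [5,17): 12 bp
  [17,27): 10 bp
  [27,40): 13 bp
  [40,48): 8 bp
  [48,56): 8 bp
  [56,63): 7 bp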